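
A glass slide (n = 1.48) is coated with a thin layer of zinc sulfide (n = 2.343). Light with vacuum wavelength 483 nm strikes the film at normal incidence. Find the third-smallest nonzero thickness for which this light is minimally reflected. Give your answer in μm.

At the upper boundary (n = 1.0 to n = 2.343) the reflected ray undergoes a half-wave phase shift.
Bottom surface (2.343 → 1.48): reflection off a lower-index medium gives no phase shift.
Exactly one π shift → a net half-wave offset.
For dark reflection here: 2 n t = m λ.
The third-smallest nonzero thickness corresponds to m = 3: t = m λ / (2 n) = 3.00 × 483 / (2 × 2.343) = 309 nm.

0.309 μm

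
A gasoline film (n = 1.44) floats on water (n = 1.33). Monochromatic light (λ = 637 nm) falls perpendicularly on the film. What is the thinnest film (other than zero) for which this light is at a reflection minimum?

At the upper boundary (n = 1.0 to n = 1.44) the reflected ray undergoes a half-wave phase shift.
Ray reflecting at the bottom interface goes from n = 1.44 toward n = 1.33: no phase shift.
Exactly one π shift → a net half-wave offset.
With one net inversion, destructive interference in reflection requires 2 n t = m λ.
Minimum nonzero at m = 1: t = λ / (2 n) = 637 / (2 × 1.44) = 221 nm.

221 nm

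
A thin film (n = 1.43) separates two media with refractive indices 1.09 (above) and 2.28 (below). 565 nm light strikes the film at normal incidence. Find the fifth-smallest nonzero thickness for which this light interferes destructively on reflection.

889 nm

Ray reflecting at the top interface goes from n = 1.09 toward n = 1.43: a half-wave phase shift.
At the lower boundary (n = 1.43 to n = 2.28) the reflected ray undergoes a half-wave phase shift.
Zero or two π shifts → no net half-wave offset.
So the condition for destructive reflection is 2 n t = (m + ½) λ.
The fifth-smallest nonzero thickness corresponds to m = 4: t = (m + ½) λ / (2 n) = 4.50 × 565 / (2 × 1.43) = 889 nm.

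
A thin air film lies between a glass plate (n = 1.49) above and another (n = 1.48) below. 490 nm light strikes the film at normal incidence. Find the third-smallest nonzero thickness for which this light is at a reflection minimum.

At the upper boundary (n = 1.49 to n = 1.0) the reflected ray undergoes no phase shift.
Ray reflecting at the bottom interface goes from n = 1.0 toward n = 1.48: a half-wave phase shift.
Net: one phase inversion between the two reflected rays.
With one net inversion, destructive interference in reflection requires 2 n t = m λ.
The third-smallest nonzero thickness corresponds to m = 3: t = m λ / (2 n) = 3.00 × 490 / (2 × 1.0) = 735 nm.

735 nm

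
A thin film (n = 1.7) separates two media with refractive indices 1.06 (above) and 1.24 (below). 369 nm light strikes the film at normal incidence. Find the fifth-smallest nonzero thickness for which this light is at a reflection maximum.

488 nm

Ray reflecting at the top interface goes from n = 1.06 toward n = 1.7: a half-wave phase shift.
Bottom surface (1.7 → 1.24): reflection off a lower-index medium gives no phase shift.
The two reflections differ by half a wavelength.
For strong reflection here: 2 n t = (m + ½) λ.
The fifth-smallest nonzero thickness corresponds to m = 4: t = (m + ½) λ / (2 n) = 4.50 × 369 / (2 × 1.7) = 488 nm.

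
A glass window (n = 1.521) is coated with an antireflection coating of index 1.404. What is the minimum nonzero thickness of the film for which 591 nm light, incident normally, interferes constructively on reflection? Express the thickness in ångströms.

2105 Å

Ray reflecting at the top interface goes from n = 1.0 toward n = 1.404: a half-wave phase shift.
Ray reflecting at the bottom interface goes from n = 1.404 toward n = 1.521: a half-wave phase shift.
The two reflections carry the same phase change, so no net offset.
For bright reflection here: 2 n t = m λ.
Minimum nonzero at m = 1: t = λ / (2 n) = 591 / (2 × 1.404) = 210 nm.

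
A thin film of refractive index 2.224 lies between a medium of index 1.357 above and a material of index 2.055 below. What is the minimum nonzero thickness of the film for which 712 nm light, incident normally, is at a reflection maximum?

At the upper boundary (n = 1.357 to n = 2.224) the reflected ray undergoes a half-wave phase shift.
At the lower boundary (n = 2.224 to n = 2.055) the reflected ray undergoes no phase shift.
The two reflections differ by half a wavelength.
So the condition for constructive reflection is 2 n t = (m + ½) λ.
Minimum at m = 0: t = λ / (4 n) = 712 / (4 × 2.224) = 80.0 nm.

80.0 nm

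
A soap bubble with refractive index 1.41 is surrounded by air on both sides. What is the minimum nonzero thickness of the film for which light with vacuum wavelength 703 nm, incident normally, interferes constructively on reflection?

At the upper boundary (n = 1.0 to n = 1.41) the reflected ray undergoes a half-wave phase shift.
At the lower boundary (n = 1.41 to n = 1.0) the reflected ray undergoes no phase shift.
The two reflections differ by half a wavelength.
So the condition for constructive reflection is 2 n t = (m + ½) λ.
Minimum at m = 0: t = λ / (4 n) = 703 / (4 × 1.41) = 125 nm.

125 nm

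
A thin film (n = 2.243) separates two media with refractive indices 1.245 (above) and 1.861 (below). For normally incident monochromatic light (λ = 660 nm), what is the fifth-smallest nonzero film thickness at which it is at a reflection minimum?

736 nm

At the upper boundary (n = 1.245 to n = 2.243) the reflected ray undergoes a half-wave phase shift.
At the lower boundary (n = 2.243 to n = 1.861) the reflected ray undergoes no phase shift.
Exactly one π shift → a net half-wave offset.
For minimum reflection here: 2 n t = m λ.
The fifth-smallest nonzero thickness corresponds to m = 5: t = m λ / (2 n) = 5.00 × 660 / (2 × 2.243) = 736 nm.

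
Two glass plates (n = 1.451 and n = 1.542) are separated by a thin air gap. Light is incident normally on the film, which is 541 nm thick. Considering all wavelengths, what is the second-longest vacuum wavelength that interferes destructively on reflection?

541 nm

Ray reflecting at the top interface goes from n = 1.451 toward n = 1.0: no phase shift.
Ray reflecting at the bottom interface goes from n = 1.0 toward n = 1.542: a half-wave phase shift.
Net: one phase inversion between the two reflected rays.
So the condition for destructive reflection is 2 n t = m λ.
λ = 2 n t / m. The second-longest wavelength is m = 2: λ = 2 × 1.0 × 541 / 2.00 = 541 nm.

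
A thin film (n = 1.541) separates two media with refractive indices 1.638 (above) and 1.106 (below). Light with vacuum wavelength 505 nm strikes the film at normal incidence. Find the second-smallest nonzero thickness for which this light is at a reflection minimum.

246 nm

Ray reflecting at the top interface goes from n = 1.638 toward n = 1.541: no phase shift.
Bottom surface (1.541 → 1.106): reflection off a lower-index medium gives no phase shift.
Zero or two π shifts → no net half-wave offset.
With no net inversion, destructive interference in reflection requires 2 n t = (m + ½) λ.
The second-smallest nonzero thickness corresponds to m = 1: t = (m + ½) λ / (2 n) = 1.50 × 505 / (2 × 1.541) = 246 nm.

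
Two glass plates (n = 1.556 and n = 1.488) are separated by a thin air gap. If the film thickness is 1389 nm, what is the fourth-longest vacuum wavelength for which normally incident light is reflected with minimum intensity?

At the upper boundary (n = 1.556 to n = 1.0) the reflected ray undergoes no phase shift.
Ray reflecting at the bottom interface goes from n = 1.0 toward n = 1.488: a half-wave phase shift.
The two reflections differ by half a wavelength.
So the condition for destructive reflection is 2 n t = m λ.
λ = 2 n t / m. The fourth-longest wavelength is m = 4: λ = 2 × 1.0 × 1389 / 4.00 = 695 nm.

695 nm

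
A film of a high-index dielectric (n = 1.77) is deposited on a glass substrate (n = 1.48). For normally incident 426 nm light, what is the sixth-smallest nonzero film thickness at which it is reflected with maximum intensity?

Top surface (1.0 → 1.77): reflection off a higher-index medium gives a half-wave phase shift.
Ray reflecting at the bottom interface goes from n = 1.77 toward n = 1.48: no phase shift.
The two reflections differ by half a wavelength.
With one net inversion, constructive interference in reflection requires 2 n t = (m + ½) λ.
The sixth-smallest nonzero thickness corresponds to m = 5: t = (m + ½) λ / (2 n) = 5.50 × 426 / (2 × 1.77) = 662 nm.

662 nm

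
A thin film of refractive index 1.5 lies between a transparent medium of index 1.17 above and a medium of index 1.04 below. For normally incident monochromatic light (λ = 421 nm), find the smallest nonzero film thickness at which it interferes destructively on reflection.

Ray reflecting at the top interface goes from n = 1.17 toward n = 1.5: a half-wave phase shift.
Bottom surface (1.5 → 1.04): reflection off a lower-index medium gives no phase shift.
Exactly one π shift → a net half-wave offset.
For weak reflection here: 2 n t = m λ.
Minimum nonzero at m = 1: t = λ / (2 n) = 421 / (2 × 1.5) = 140 nm.

140 nm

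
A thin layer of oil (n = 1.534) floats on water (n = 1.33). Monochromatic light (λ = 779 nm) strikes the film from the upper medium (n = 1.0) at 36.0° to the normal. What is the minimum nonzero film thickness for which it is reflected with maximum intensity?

137 nm

Ray reflecting at the top interface goes from n = 1.0 toward n = 1.534: a half-wave phase shift.
At the lower boundary (n = 1.534 to n = 1.33) the reflected ray undergoes no phase shift.
The two reflections differ by half a wavelength.
For maximum reflection here: 2 n t cos θ_r = (m + ½) λ.
Snell's law: 1.0 sin 36.0° = 1.534 sin θ_r → sin θ_r = 0.383, cos θ_r = 0.924.
Minimum at m = 0: t = λ / (4 n cos θ_r) = 779 / (4 × 1.534 × 0.924) = 137 nm.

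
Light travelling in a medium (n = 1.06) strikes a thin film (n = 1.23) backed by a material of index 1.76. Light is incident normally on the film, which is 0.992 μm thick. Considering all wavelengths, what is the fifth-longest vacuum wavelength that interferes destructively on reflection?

542 nm

At the upper boundary (n = 1.06 to n = 1.23) the reflected ray undergoes a half-wave phase shift.
Ray reflecting at the bottom interface goes from n = 1.23 toward n = 1.76: a half-wave phase shift.
The two reflections carry the same phase change, so no net offset.
So the condition for destructive reflection is 2 n t = (m + ½) λ.
λ = 2 n t / (m + ½). The fifth-longest wavelength is m = 4: λ = 2 × 1.23 × 992 / 4.50 = 542 nm.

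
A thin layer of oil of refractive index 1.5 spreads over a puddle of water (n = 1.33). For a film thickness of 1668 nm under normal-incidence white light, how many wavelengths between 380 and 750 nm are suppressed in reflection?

Top surface (1.0 → 1.5): reflection off a higher-index medium gives a half-wave phase shift.
Bottom surface (1.5 → 1.33): reflection off a lower-index medium gives no phase shift.
Exactly one π shift → a net half-wave offset.
So the condition for destructive reflection is 2 n t = m λ.
λ = 2 n t / m = 5004 / m nm.
m=6: 834 nm (IR); m=7: 715 nm (visible); m=8: 626 nm (visible); m=9: 556 nm (visible); m=10: 500 nm (visible); m=11: 455 nm (visible); m=12: 417 nm (visible); m=13: 385 nm (visible); m=14: 357 nm (UV).

7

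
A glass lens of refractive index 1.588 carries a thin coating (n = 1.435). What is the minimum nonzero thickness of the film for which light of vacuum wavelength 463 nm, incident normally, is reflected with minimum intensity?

At the upper boundary (n = 1.0 to n = 1.435) the reflected ray undergoes a half-wave phase shift.
Ray reflecting at the bottom interface goes from n = 1.435 toward n = 1.588: a half-wave phase shift.
The two reflections carry the same phase change, so no net offset.
For weak reflection here: 2 n t = (m + ½) λ.
Minimum at m = 0: t = λ / (4 n) = 463 / (4 × 1.435) = 80.7 nm.

80.7 nm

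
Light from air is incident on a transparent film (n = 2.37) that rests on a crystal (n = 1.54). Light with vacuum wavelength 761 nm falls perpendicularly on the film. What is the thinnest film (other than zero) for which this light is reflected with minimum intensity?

161 nm

Ray reflecting at the top interface goes from n = 1.0 toward n = 2.37: a half-wave phase shift.
Bottom surface (2.37 → 1.54): reflection off a lower-index medium gives no phase shift.
The two reflections differ by half a wavelength.
For minimum reflection here: 2 n t = m λ.
Minimum nonzero at m = 1: t = λ / (2 n) = 761 / (2 × 2.37) = 161 nm.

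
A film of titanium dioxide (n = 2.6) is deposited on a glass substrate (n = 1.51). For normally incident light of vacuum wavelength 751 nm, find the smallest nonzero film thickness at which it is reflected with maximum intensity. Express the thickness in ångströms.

Ray reflecting at the top interface goes from n = 1.0 toward n = 2.6: a half-wave phase shift.
Ray reflecting at the bottom interface goes from n = 2.6 toward n = 1.51: no phase shift.
Exactly one π shift → a net half-wave offset.
So the condition for constructive reflection is 2 n t = (m + ½) λ.
Minimum at m = 0: t = λ / (4 n) = 751 / (4 × 2.6) = 72.2 nm.

722 Å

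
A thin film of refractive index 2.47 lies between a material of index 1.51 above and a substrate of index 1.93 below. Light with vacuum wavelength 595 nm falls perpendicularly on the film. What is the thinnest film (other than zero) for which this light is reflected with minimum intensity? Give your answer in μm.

At the upper boundary (n = 1.51 to n = 2.47) the reflected ray undergoes a half-wave phase shift.
Bottom surface (2.47 → 1.93): reflection off a lower-index medium gives no phase shift.
Net: one phase inversion between the two reflected rays.
For minimum reflection here: 2 n t = m λ.
Minimum nonzero at m = 1: t = λ / (2 n) = 595 / (2 × 2.47) = 120 nm.

0.120 μm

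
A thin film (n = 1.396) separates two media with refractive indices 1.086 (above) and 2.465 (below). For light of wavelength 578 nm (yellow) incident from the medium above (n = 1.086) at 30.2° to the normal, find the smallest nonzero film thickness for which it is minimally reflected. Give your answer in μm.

At the upper boundary (n = 1.086 to n = 1.396) the reflected ray undergoes a half-wave phase shift.
Bottom surface (1.396 → 2.465): reflection off a higher-index medium gives a half-wave phase shift.
Net: no relative phase inversion (both shifts match).
So the condition for destructive reflection is 2 n t cos θ_r = (m + ½) λ.
Snell's law: 1.086 sin 30.2° = 1.396 sin θ_r → sin θ_r = 0.391, cos θ_r = 0.920.
Minimum at m = 0: t = λ / (4 n cos θ_r) = 578 / (4 × 1.396 × 0.920) = 112 nm.

0.112 μm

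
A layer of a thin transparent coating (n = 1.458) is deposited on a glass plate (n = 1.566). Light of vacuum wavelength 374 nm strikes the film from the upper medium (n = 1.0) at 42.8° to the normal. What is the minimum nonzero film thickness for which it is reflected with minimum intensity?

72.5 nm

Ray reflecting at the top interface goes from n = 1.0 toward n = 1.458: a half-wave phase shift.
At the lower boundary (n = 1.458 to n = 1.566) the reflected ray undergoes a half-wave phase shift.
Net: no relative phase inversion (both shifts match).
For minimum reflection here: 2 n t cos θ_r = (m + ½) λ.
Snell's law: 1.0 sin 42.8° = 1.458 sin θ_r → sin θ_r = 0.466, cos θ_r = 0.885.
Minimum at m = 0: t = λ / (4 n cos θ_r) = 374 / (4 × 1.458 × 0.885) = 72.5 nm.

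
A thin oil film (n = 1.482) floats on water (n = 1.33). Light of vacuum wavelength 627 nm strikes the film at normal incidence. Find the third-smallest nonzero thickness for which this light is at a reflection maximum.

Ray reflecting at the top interface goes from n = 1.0 toward n = 1.482: a half-wave phase shift.
Ray reflecting at the bottom interface goes from n = 1.482 toward n = 1.33: no phase shift.
Net: one phase inversion between the two reflected rays.
So the condition for constructive reflection is 2 n t = (m + ½) λ.
The third-smallest nonzero thickness corresponds to m = 2: t = (m + ½) λ / (2 n) = 2.50 × 627 / (2 × 1.482) = 529 nm.

529 nm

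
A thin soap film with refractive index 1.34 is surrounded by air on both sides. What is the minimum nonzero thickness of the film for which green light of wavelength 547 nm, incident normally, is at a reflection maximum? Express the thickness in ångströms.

At the upper boundary (n = 1.0 to n = 1.34) the reflected ray undergoes a half-wave phase shift.
Bottom surface (1.34 → 1.0): reflection off a lower-index medium gives no phase shift.
Net: one phase inversion between the two reflected rays.
With one net inversion, constructive interference in reflection requires 2 n t = (m + ½) λ.
Minimum at m = 0: t = λ / (4 n) = 547 / (4 × 1.34) = 102 nm.

1021 Å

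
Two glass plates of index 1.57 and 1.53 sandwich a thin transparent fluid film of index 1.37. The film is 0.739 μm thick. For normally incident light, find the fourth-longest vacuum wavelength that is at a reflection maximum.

579 nm

At the upper boundary (n = 1.57 to n = 1.37) the reflected ray undergoes no phase shift.
Ray reflecting at the bottom interface goes from n = 1.37 toward n = 1.53: a half-wave phase shift.
Exactly one π shift → a net half-wave offset.
With one net inversion, constructive interference in reflection requires 2 n t = (m + ½) λ.
λ = 2 n t / (m + ½). The fourth-longest wavelength is m = 3: λ = 2 × 1.37 × 739 / 3.50 = 579 nm.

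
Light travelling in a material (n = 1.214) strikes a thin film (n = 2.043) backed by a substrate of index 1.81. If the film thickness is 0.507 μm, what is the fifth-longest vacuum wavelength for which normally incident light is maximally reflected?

Top surface (1.214 → 2.043): reflection off a higher-index medium gives a half-wave phase shift.
Ray reflecting at the bottom interface goes from n = 2.043 toward n = 1.81: no phase shift.
The two reflections differ by half a wavelength.
For strong reflection here: 2 n t = (m + ½) λ.
λ = 2 n t / (m + ½). The fifth-longest wavelength is m = 4: λ = 2 × 2.043 × 507 / 4.50 = 460 nm.

460 nm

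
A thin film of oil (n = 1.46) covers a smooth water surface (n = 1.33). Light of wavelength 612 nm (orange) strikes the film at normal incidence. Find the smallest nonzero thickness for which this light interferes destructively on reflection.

210 nm

Ray reflecting at the top interface goes from n = 1.0 toward n = 1.46: a half-wave phase shift.
At the lower boundary (n = 1.46 to n = 1.33) the reflected ray undergoes no phase shift.
Net: one phase inversion between the two reflected rays.
With one net inversion, destructive interference in reflection requires 2 n t = m λ.
The smallest nonzero thickness corresponds to m = 1: t = m λ / (2 n) = 1.00 × 612 / (2 × 1.46) = 210 nm.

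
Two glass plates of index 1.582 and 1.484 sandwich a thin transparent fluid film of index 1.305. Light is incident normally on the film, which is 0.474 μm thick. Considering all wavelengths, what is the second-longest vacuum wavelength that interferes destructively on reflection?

619 nm

Top surface (1.582 → 1.305): reflection off a lower-index medium gives no phase shift.
Ray reflecting at the bottom interface goes from n = 1.305 toward n = 1.484: a half-wave phase shift.
The two reflections differ by half a wavelength.
With one net inversion, destructive interference in reflection requires 2 n t = m λ.
λ = 2 n t / m. The second-longest wavelength is m = 2: λ = 2 × 1.305 × 474 / 2.00 = 619 nm.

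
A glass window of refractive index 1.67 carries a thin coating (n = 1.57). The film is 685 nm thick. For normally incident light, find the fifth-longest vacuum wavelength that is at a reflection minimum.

478 nm

Ray reflecting at the top interface goes from n = 1.0 toward n = 1.57: a half-wave phase shift.
At the lower boundary (n = 1.57 to n = 1.67) the reflected ray undergoes a half-wave phase shift.
The two reflections carry the same phase change, so no net offset.
With no net inversion, destructive interference in reflection requires 2 n t = (m + ½) λ.
λ = 2 n t / (m + ½). The fifth-longest wavelength is m = 4: λ = 2 × 1.57 × 685 / 4.50 = 478 nm.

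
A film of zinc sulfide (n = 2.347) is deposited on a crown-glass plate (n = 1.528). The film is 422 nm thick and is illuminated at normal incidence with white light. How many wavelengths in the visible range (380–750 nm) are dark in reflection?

At the upper boundary (n = 1.0 to n = 2.347) the reflected ray undergoes a half-wave phase shift.
Bottom surface (2.347 → 1.528): reflection off a lower-index medium gives no phase shift.
Net: one phase inversion between the two reflected rays.
With one net inversion, destructive interference in reflection requires 2 n t = m λ.
λ = 2 n t / m = 1981 / m nm.
m=2: 990 nm (IR); m=3: 660 nm (visible); m=4: 495 nm (visible); m=5: 396 nm (visible); m=6: 330 nm (UV).

3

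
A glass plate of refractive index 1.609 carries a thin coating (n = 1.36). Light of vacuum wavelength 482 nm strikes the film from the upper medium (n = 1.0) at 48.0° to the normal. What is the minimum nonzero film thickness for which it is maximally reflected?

Ray reflecting at the top interface goes from n = 1.0 toward n = 1.36: a half-wave phase shift.
Ray reflecting at the bottom interface goes from n = 1.36 toward n = 1.609: a half-wave phase shift.
The two reflections carry the same phase change, so no net offset.
With no net inversion, constructive interference in reflection requires 2 n t cos θ_r = m λ.
Snell's law: 1.0 sin 48.0° = 1.36 sin θ_r → sin θ_r = 0.546, cos θ_r = 0.838.
Minimum nonzero at m = 1: t = λ / (2 n cos θ_r) = 482 / (2 × 1.36 × 0.838) = 212 nm.

212 nm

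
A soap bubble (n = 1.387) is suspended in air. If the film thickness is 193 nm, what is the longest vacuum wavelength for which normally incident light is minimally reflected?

535 nm

Ray reflecting at the top interface goes from n = 1.0 toward n = 1.387: a half-wave phase shift.
Bottom surface (1.387 → 1.0): reflection off a lower-index medium gives no phase shift.
The two reflections differ by half a wavelength.
With one net inversion, destructive interference in reflection requires 2 n t = m λ.
λ = 2 n t / m. The longest wavelength is m = 1: λ = 2 × 1.387 × 193 / 1.00 = 535 nm.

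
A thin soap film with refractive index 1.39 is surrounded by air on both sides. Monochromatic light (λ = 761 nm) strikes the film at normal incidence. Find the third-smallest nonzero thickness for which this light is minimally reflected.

Ray reflecting at the top interface goes from n = 1.0 toward n = 1.39: a half-wave phase shift.
At the lower boundary (n = 1.39 to n = 1.0) the reflected ray undergoes no phase shift.
Net: one phase inversion between the two reflected rays.
For dark reflection here: 2 n t = m λ.
The third-smallest nonzero thickness corresponds to m = 3: t = m λ / (2 n) = 3.00 × 761 / (2 × 1.39) = 821 nm.

821 nm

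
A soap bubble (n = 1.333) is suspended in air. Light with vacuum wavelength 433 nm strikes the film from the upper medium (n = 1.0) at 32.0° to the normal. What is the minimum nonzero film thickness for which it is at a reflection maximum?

88.5 nm

At the upper boundary (n = 1.0 to n = 1.333) the reflected ray undergoes a half-wave phase shift.
Ray reflecting at the bottom interface goes from n = 1.333 toward n = 1.0: no phase shift.
Exactly one π shift → a net half-wave offset.
So the condition for constructive reflection is 2 n t cos θ_r = (m + ½) λ.
Snell's law: 1.0 sin 32.0° = 1.333 sin θ_r → sin θ_r = 0.398, cos θ_r = 0.918.
Minimum at m = 0: t = λ / (4 n cos θ_r) = 433 / (4 × 1.333 × 0.918) = 88.5 nm.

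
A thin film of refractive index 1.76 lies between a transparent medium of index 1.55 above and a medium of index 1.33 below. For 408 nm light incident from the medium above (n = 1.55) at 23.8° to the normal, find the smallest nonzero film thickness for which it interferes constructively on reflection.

62.0 nm

Ray reflecting at the top interface goes from n = 1.55 toward n = 1.76: a half-wave phase shift.
Ray reflecting at the bottom interface goes from n = 1.76 toward n = 1.33: no phase shift.
Exactly one π shift → a net half-wave offset.
For maximum reflection here: 2 n t cos θ_r = (m + ½) λ.
Snell's law: 1.55 sin 23.8° = 1.76 sin θ_r → sin θ_r = 0.355, cos θ_r = 0.935.
Minimum at m = 0: t = λ / (4 n cos θ_r) = 408 / (4 × 1.76 × 0.935) = 62.0 nm.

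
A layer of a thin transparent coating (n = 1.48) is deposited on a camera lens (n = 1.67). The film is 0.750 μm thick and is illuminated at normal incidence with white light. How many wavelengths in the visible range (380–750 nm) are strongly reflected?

3

Top surface (1.0 → 1.48): reflection off a higher-index medium gives a half-wave phase shift.
Ray reflecting at the bottom interface goes from n = 1.48 toward n = 1.67: a half-wave phase shift.
The two reflections carry the same phase change, so no net offset.
For bright reflection here: 2 n t = m λ.
λ = 2 n t / m = 2220 / m nm.
m=2: 1110 nm (IR); m=3: 740 nm (visible); m=4: 555 nm (visible); m=5: 444 nm (visible); m=6: 370 nm (UV).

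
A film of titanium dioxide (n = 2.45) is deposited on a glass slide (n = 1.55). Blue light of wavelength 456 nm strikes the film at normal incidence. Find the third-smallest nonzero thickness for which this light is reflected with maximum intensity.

233 nm

Ray reflecting at the top interface goes from n = 1.0 toward n = 2.45: a half-wave phase shift.
Bottom surface (2.45 → 1.55): reflection off a lower-index medium gives no phase shift.
The two reflections differ by half a wavelength.
So the condition for constructive reflection is 2 n t = (m + ½) λ.
The third-smallest nonzero thickness corresponds to m = 2: t = (m + ½) λ / (2 n) = 2.50 × 456 / (2 × 2.45) = 233 nm.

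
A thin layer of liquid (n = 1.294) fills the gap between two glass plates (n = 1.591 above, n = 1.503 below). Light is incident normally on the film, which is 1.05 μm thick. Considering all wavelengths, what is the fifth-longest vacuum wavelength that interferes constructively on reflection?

604 nm

Top surface (1.591 → 1.294): reflection off a lower-index medium gives no phase shift.
At the lower boundary (n = 1.294 to n = 1.503) the reflected ray undergoes a half-wave phase shift.
The two reflections differ by half a wavelength.
So the condition for constructive reflection is 2 n t = (m + ½) λ.
λ = 2 n t / (m + ½). The fifth-longest wavelength is m = 4: λ = 2 × 1.294 × 1050 / 4.50 = 604 nm.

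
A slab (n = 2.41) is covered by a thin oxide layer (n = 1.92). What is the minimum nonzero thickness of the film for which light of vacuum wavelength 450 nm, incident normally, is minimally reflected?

Top surface (1.0 → 1.92): reflection off a higher-index medium gives a half-wave phase shift.
At the lower boundary (n = 1.92 to n = 2.41) the reflected ray undergoes a half-wave phase shift.
The two reflections carry the same phase change, so no net offset.
With no net inversion, destructive interference in reflection requires 2 n t = (m + ½) λ.
Minimum at m = 0: t = λ / (4 n) = 450 / (4 × 1.92) = 58.6 nm.

58.6 nm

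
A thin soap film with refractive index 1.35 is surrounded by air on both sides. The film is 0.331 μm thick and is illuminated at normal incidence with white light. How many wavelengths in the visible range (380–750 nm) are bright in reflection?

1

Ray reflecting at the top interface goes from n = 1.0 toward n = 1.35: a half-wave phase shift.
Ray reflecting at the bottom interface goes from n = 1.35 toward n = 1.0: no phase shift.
Net: one phase inversion between the two reflected rays.
With one net inversion, constructive interference in reflection requires 2 n t = (m + ½) λ.
λ = 2 n t / (m + ½) = 894 / (m + ½) nm.
m=0: 1787 nm (IR); m=1: 596 nm (visible); m=2: 357 nm (UV).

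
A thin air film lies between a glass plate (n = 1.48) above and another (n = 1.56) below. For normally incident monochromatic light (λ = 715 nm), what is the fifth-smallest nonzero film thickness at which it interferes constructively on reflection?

1609 nm

Ray reflecting at the top interface goes from n = 1.48 toward n = 1.0: no phase shift.
Bottom surface (1.0 → 1.56): reflection off a higher-index medium gives a half-wave phase shift.
Exactly one π shift → a net half-wave offset.
So the condition for constructive reflection is 2 n t = (m + ½) λ.
The fifth-smallest nonzero thickness corresponds to m = 4: t = (m + ½) λ / (2 n) = 4.50 × 715 / (2 × 1.0) = 1609 nm.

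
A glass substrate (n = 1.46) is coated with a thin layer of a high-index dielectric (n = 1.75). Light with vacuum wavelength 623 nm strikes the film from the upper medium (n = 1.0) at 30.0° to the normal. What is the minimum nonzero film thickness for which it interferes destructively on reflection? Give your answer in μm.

0.186 μm

Ray reflecting at the top interface goes from n = 1.0 toward n = 1.75: a half-wave phase shift.
Bottom surface (1.75 → 1.46): reflection off a lower-index medium gives no phase shift.
The two reflections differ by half a wavelength.
So the condition for destructive reflection is 2 n t cos θ_r = m λ.
Snell's law: 1.0 sin 30.0° = 1.75 sin θ_r → sin θ_r = 0.286, cos θ_r = 0.958.
Minimum nonzero at m = 1: t = λ / (2 n cos θ_r) = 623 / (2 × 1.75 × 0.958) = 186 nm.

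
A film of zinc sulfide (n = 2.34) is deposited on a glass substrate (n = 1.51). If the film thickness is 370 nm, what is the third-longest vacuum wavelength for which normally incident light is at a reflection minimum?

577 nm

Ray reflecting at the top interface goes from n = 1.0 toward n = 2.34: a half-wave phase shift.
Ray reflecting at the bottom interface goes from n = 2.34 toward n = 1.51: no phase shift.
The two reflections differ by half a wavelength.
For minimum reflection here: 2 n t = m λ.
λ = 2 n t / m. The third-longest wavelength is m = 3: λ = 2 × 2.34 × 370 / 3.00 = 577 nm.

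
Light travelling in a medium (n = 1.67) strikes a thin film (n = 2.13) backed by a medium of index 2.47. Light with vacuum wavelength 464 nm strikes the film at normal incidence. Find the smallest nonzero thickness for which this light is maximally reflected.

109 nm

Top surface (1.67 → 2.13): reflection off a higher-index medium gives a half-wave phase shift.
At the lower boundary (n = 2.13 to n = 2.47) the reflected ray undergoes a half-wave phase shift.
Net: no relative phase inversion (both shifts match).
So the condition for constructive reflection is 2 n t = m λ.
The smallest nonzero thickness corresponds to m = 1: t = m λ / (2 n) = 1.00 × 464 / (2 × 2.13) = 109 nm.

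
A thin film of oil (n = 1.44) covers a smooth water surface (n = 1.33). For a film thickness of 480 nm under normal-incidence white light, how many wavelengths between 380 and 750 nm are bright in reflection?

2

Top surface (1.0 → 1.44): reflection off a higher-index medium gives a half-wave phase shift.
At the lower boundary (n = 1.44 to n = 1.33) the reflected ray undergoes no phase shift.
Net: one phase inversion between the two reflected rays.
So the condition for constructive reflection is 2 n t = (m + ½) λ.
λ = 2 n t / (m + ½) = 1382 / (m + ½) nm.
m=1: 922 nm (IR); m=2: 553 nm (visible); m=3: 395 nm (visible); m=4: 307 nm (UV).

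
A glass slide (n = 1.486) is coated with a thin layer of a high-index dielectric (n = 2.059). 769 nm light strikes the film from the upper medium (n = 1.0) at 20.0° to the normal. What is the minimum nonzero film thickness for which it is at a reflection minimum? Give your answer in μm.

At the upper boundary (n = 1.0 to n = 2.059) the reflected ray undergoes a half-wave phase shift.
Ray reflecting at the bottom interface goes from n = 2.059 toward n = 1.486: no phase shift.
The two reflections differ by half a wavelength.
So the condition for destructive reflection is 2 n t cos θ_r = m λ.
Snell's law: 1.0 sin 20.0° = 2.059 sin θ_r → sin θ_r = 0.166, cos θ_r = 0.986.
Minimum nonzero at m = 1: t = λ / (2 n cos θ_r) = 769 / (2 × 2.059 × 0.986) = 189 nm.

0.189 μm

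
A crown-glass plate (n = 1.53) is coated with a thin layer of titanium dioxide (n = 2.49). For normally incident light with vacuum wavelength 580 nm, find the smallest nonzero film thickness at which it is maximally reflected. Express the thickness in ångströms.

Ray reflecting at the top interface goes from n = 1.0 toward n = 2.49: a half-wave phase shift.
Ray reflecting at the bottom interface goes from n = 2.49 toward n = 1.53: no phase shift.
The two reflections differ by half a wavelength.
So the condition for constructive reflection is 2 n t = (m + ½) λ.
Minimum at m = 0: t = λ / (4 n) = 580 / (4 × 2.49) = 58.2 nm.

582 Å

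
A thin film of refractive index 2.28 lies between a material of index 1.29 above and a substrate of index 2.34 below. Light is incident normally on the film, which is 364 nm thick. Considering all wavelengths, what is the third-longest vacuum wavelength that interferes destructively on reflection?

At the upper boundary (n = 1.29 to n = 2.28) the reflected ray undergoes a half-wave phase shift.
Ray reflecting at the bottom interface goes from n = 2.28 toward n = 2.34: a half-wave phase shift.
The two reflections carry the same phase change, so no net offset.
So the condition for destructive reflection is 2 n t = (m + ½) λ.
λ = 2 n t / (m + ½). The third-longest wavelength is m = 2: λ = 2 × 2.28 × 364 / 2.50 = 664 nm.

664 nm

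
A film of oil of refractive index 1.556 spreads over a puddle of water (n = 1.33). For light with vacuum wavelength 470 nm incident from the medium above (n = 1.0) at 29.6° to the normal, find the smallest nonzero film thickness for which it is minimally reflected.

159 nm

Ray reflecting at the top interface goes from n = 1.0 toward n = 1.556: a half-wave phase shift.
At the lower boundary (n = 1.556 to n = 1.33) the reflected ray undergoes no phase shift.
Net: one phase inversion between the two reflected rays.
For dark reflection here: 2 n t cos θ_r = m λ.
Snell's law: 1.0 sin 29.6° = 1.556 sin θ_r → sin θ_r = 0.317, cos θ_r = 0.948.
Minimum nonzero at m = 1: t = λ / (2 n cos θ_r) = 470 / (2 × 1.556 × 0.948) = 159 nm.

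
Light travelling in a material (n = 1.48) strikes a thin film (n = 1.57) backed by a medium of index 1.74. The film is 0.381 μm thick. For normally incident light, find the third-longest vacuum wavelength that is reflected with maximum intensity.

399 nm

Ray reflecting at the top interface goes from n = 1.48 toward n = 1.57: a half-wave phase shift.
Bottom surface (1.57 → 1.74): reflection off a higher-index medium gives a half-wave phase shift.
Net: no relative phase inversion (both shifts match).
So the condition for constructive reflection is 2 n t = m λ.
λ = 2 n t / m. The third-longest wavelength is m = 3: λ = 2 × 1.57 × 381 / 3.00 = 399 nm.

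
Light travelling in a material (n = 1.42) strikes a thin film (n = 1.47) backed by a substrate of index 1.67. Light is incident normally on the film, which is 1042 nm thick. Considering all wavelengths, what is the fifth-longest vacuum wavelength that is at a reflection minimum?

681 nm

At the upper boundary (n = 1.42 to n = 1.47) the reflected ray undergoes a half-wave phase shift.
At the lower boundary (n = 1.47 to n = 1.67) the reflected ray undergoes a half-wave phase shift.
The two reflections carry the same phase change, so no net offset.
So the condition for destructive reflection is 2 n t = (m + ½) λ.
λ = 2 n t / (m + ½). The fifth-longest wavelength is m = 4: λ = 2 × 1.47 × 1042 / 4.50 = 681 nm.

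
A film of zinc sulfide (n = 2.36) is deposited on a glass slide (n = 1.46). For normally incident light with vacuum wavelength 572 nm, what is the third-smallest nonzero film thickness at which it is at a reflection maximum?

Top surface (1.0 → 2.36): reflection off a higher-index medium gives a half-wave phase shift.
Bottom surface (2.36 → 1.46): reflection off a lower-index medium gives no phase shift.
The two reflections differ by half a wavelength.
For bright reflection here: 2 n t = (m + ½) λ.
The third-smallest nonzero thickness corresponds to m = 2: t = (m + ½) λ / (2 n) = 2.50 × 572 / (2 × 2.36) = 303 nm.

303 nm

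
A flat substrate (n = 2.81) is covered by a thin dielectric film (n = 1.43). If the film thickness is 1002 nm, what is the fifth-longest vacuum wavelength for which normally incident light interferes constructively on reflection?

573 nm

At the upper boundary (n = 1.0 to n = 1.43) the reflected ray undergoes a half-wave phase shift.
Ray reflecting at the bottom interface goes from n = 1.43 toward n = 2.81: a half-wave phase shift.
Net: no relative phase inversion (both shifts match).
For bright reflection here: 2 n t = m λ.
λ = 2 n t / m. The fifth-longest wavelength is m = 5: λ = 2 × 1.43 × 1002 / 5.00 = 573 nm.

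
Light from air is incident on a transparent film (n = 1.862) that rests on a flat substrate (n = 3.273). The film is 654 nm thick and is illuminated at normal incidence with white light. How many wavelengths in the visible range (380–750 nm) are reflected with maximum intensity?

Top surface (1.0 → 1.862): reflection off a higher-index medium gives a half-wave phase shift.
Bottom surface (1.862 → 3.273): reflection off a higher-index medium gives a half-wave phase shift.
Zero or two π shifts → no net half-wave offset.
For maximum reflection here: 2 n t = m λ.
λ = 2 n t / m = 2435 / m nm.
m=3: 812 nm (IR); m=4: 609 nm (visible); m=5: 487 nm (visible); m=6: 406 nm (visible); m=7: 348 nm (UV).

3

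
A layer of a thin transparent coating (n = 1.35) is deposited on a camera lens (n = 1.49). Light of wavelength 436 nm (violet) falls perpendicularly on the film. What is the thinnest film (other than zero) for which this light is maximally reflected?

161 nm

Ray reflecting at the top interface goes from n = 1.0 toward n = 1.35: a half-wave phase shift.
At the lower boundary (n = 1.35 to n = 1.49) the reflected ray undergoes a half-wave phase shift.
Zero or two π shifts → no net half-wave offset.
For maximum reflection here: 2 n t = m λ.
Minimum nonzero at m = 1: t = λ / (2 n) = 436 / (2 × 1.35) = 161 nm.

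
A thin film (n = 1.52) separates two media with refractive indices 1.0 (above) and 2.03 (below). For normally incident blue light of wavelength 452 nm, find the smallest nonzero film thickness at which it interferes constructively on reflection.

At the upper boundary (n = 1.0 to n = 1.52) the reflected ray undergoes a half-wave phase shift.
Bottom surface (1.52 → 2.03): reflection off a higher-index medium gives a half-wave phase shift.
The two reflections carry the same phase change, so no net offset.
For maximum reflection here: 2 n t = m λ.
Minimum nonzero at m = 1: t = λ / (2 n) = 452 / (2 × 1.52) = 149 nm.

149 nm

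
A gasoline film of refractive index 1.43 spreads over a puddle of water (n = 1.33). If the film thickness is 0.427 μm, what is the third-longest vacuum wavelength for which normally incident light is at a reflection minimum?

407 nm

At the upper boundary (n = 1.0 to n = 1.43) the reflected ray undergoes a half-wave phase shift.
Bottom surface (1.43 → 1.33): reflection off a lower-index medium gives no phase shift.
Net: one phase inversion between the two reflected rays.
With one net inversion, destructive interference in reflection requires 2 n t = m λ.
λ = 2 n t / m. The third-longest wavelength is m = 3: λ = 2 × 1.43 × 427 / 3.00 = 407 nm.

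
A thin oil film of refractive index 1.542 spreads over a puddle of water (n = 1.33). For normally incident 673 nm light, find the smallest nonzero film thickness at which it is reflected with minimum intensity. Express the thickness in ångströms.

2182 Å

Top surface (1.0 → 1.542): reflection off a higher-index medium gives a half-wave phase shift.
Ray reflecting at the bottom interface goes from n = 1.542 toward n = 1.33: no phase shift.
The two reflections differ by half a wavelength.
For dark reflection here: 2 n t = m λ.
Minimum nonzero at m = 1: t = λ / (2 n) = 673 / (2 × 1.542) = 218 nm.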